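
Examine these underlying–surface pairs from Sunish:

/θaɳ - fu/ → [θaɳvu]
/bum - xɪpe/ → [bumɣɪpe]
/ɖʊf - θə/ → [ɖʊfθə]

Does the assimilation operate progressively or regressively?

progressive

Underlying /f/ is realised as [v] next to /ɳ/; /ɳ/ itself does not change.
/f/ is voiceless while /ɳ/ is voiced; the output [v] is voiced, matching the trigger — so the feature that spreads is voicing.
The same holds elsewhere in the data: /x/ → [ɣ] after /m/ (voiceless → voiced, matching voiced) — only voicing changes, and always toward the preceding segment.
Nothing changes in [ɖʊfθə]: there the adjacent consonants already agree in voicing (/θ/ and /f/ are both voiceless), so this form is consistent with the same rule.
Since the segment that changes follows the conditioning segment, the assimilation is progressive.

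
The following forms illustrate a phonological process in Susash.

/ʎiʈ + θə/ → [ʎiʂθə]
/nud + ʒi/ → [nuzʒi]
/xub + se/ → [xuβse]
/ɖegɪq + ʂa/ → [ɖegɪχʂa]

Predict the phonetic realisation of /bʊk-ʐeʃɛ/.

[bʊxʐeʃɛ]

The data show regressive manner assimilation: /ʈ/ → [ʂ] before /θ/; /d/ → [z] before /ʒ/; /b/ → [β] before /s/; /q/ → [χ] before /ʂ/. In each pair only manner changes, matching the following consonant, while place and voice stay constant.
/k/ is a voiceless velar stop. The following trigger /ʐ/ is a fricative, so /k/ must become a fricative as well.
Changing only its manner to fricative gives [x] — the voiceless velar fricative.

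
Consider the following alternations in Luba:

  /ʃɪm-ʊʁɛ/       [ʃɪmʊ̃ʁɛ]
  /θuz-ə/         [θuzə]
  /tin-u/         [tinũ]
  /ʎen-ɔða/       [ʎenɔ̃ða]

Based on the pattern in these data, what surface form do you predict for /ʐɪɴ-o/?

[ʐɪɴõ]

The data show progressive nasality assimilation (vowel nasalisation): /ʊ/ → [ʊ̃] after /m/; /u/ → [ũ] after /n/; /ɔ/ → [ɔ̃] after /n/ — a vowel is nasalised by an immediately preceding nasal consonant.
No change occurs in [θuzə] because the vowel at the boundary is adjacent to an oral consonant, not a nasal (/ə/ next to /z/).
The vowel /o/ is adjacent to the preceding nasal /ɴ/, so it acquires [+nasal] and surfaces as [õ].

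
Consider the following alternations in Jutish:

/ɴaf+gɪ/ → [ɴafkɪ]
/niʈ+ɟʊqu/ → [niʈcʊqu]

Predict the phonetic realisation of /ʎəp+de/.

The data show progressive voicing assimilation: /g/ → [k] after /f/; /ɟ/ → [c] after /ʈ/. In each pair only voicing changes, matching the preceding consonant, while place and manner stay constant.
/d/ is a voiced alveolar stop. The preceding trigger /p/ is voiceless, so /d/ must become voiceless as well.
A voiceless alveolar stop is [t], so the surface segment is [t].

[ʎəpte]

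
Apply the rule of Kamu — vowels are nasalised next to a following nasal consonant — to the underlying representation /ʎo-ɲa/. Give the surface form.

[ʎõɲa]

/o/ sits next to the nasal /ɲ/ and is therefore nasalised to [õ].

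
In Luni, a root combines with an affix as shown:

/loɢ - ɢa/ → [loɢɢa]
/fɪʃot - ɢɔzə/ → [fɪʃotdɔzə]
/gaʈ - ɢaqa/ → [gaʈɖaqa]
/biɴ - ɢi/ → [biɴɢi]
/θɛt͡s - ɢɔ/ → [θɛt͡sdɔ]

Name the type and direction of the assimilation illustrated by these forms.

progressive place assimilation

Underlying /ɢ/ is realised as [d] next to /t/; /t/ itself does not change.
The change uvular → alveolar matches the place of the preceding /t/, identifying this as place assimilation.
Manner and voice are unchanged, so the assimilation is partial, not total.
The same holds elsewhere in the data: /ɢ/ → [ɖ] after /ʈ/ (uvular → retroflex, matching retroflex); /ɢ/ → [d] after /t͡s/ (uvular → alveolar, matching alveolar) — only place changes, and always toward the preceding segment.
Nothing changes in [loɢɢa], [biɴɢi]: there the adjacent consonants already agree in place (/ɢ/ and /ɢ/ are both uvular; /ɢ/ and /ɴ/ are both uvular), so these forms are consistent with the same rule.
Since the segment that changes follows the conditioning segment, the assimilation is progressive.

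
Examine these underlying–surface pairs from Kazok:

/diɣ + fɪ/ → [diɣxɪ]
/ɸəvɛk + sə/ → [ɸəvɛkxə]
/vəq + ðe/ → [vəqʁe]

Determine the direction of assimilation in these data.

progressive

The segment that alternates is /f/, which surfaces as [x] when adjacent to /ɣ/.
The change labiodental → velar matches the place of the preceding /ɣ/, identifying this as place assimilation.
The other alternating forms pattern the same way: /s/ → [x] after /k/ (alveolar → velar, matching velar); /ð/ → [ʁ] after /q/ (dental → uvular, matching uvular) — only place changes, and always toward the preceding segment.
Since the segment that changes follows the conditioning segment, the assimilation is progressive.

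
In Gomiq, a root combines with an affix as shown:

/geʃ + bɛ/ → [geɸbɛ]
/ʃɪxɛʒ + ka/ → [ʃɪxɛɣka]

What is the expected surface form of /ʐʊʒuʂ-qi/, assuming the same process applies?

The data show regressive place assimilation: /ʃ/ → [ɸ] before /b/; /ʒ/ → [ɣ] before /k/. In each pair only place changes, matching the following consonant, while manner and voice stay constant.
The rule targets /ʂ/ (voiceless retroflex fricative), which sits before the trigger /q/ (uvular).
Changing only its place to uvular gives [χ] — the voiceless uvular fricative.

[ʐʊʒuχqi]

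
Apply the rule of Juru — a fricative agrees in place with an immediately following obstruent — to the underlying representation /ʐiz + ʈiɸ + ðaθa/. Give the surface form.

[ʐiʐʈiθðaθa]

The rule targets /z/ (voiced alveolar fricative), which sits before the trigger /ʈ/ (retroflex).
The voiced retroflex fricative is [ʐ], so /z/ → [ʐ].
At the second juncture, /ɸ/ likewise becomes [θ] adjacent to /ð/.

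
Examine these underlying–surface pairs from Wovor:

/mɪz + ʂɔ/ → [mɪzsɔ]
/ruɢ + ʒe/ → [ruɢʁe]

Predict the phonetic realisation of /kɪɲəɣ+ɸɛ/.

The data show progressive place assimilation: /ʂ/ → [s] after /z/; /ʒ/ → [ʁ] after /ɢ/. In each pair only place changes, matching the preceding consonant, while manner and voice stay constant.
/ɸ/ is a voiceless bilabial fricative. The preceding trigger /ɣ/ is velar, so /ɸ/ must become velar as well.
A voiceless velar fricative is [x], so the surface segment is [x].

[kɪɲəɣxɛ]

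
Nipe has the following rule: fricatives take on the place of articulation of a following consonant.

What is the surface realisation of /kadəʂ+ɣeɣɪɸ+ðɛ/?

[kadəxɣeɣɪθðɛ]

The rule targets /ʂ/ (voiceless retroflex fricative), which sits before the trigger /ɣ/ (velar).
The voiceless velar fricative is [x], so /ʂ/ → [x].
At the second juncture, /ɸ/ likewise becomes [θ] adjacent to /ð/.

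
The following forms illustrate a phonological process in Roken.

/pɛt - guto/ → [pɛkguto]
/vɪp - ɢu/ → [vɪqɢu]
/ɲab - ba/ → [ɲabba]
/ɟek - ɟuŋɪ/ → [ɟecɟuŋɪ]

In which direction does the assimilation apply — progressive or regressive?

regressive

The segment that alternates is /t/, which surfaces as [k] when adjacent to /g/.
The change alveolar → velar matches the place of the following /g/, identifying this as place assimilation.
The same holds elsewhere in the data: /p/ → [q] before /ɢ/ (bilabial → uvular, matching uvular); /k/ → [c] before /ɟ/ (velar → palatal, matching palatal) — only place changes, and always toward the following segment.
Nothing changes in [ɲabba]: there the adjacent consonants already agree in place (/b/ and /b/ are both bilabial), so this form is consistent with the same rule.
The trigger is the following segment, so the direction is regressive (anticipatory).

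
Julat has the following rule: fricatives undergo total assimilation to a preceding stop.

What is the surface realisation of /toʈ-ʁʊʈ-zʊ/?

[toʈʈʊʈʈʊ]

/ʁ/ is the segment targeted by the rule; it sits immediately after /ʈ/, so it assimilates completely and surfaces as [ʈ].
The same rule applies at the second boundary: /z/ → [ʈ] next to /ʈ/.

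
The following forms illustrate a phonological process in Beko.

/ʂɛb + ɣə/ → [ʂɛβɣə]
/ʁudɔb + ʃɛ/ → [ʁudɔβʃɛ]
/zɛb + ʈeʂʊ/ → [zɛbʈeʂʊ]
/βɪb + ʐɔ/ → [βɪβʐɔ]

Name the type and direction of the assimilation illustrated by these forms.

regressive manner assimilation

The segment that alternates is /b/, which surfaces as [β] when adjacent to /ɣ/.
The change stop → fricative matches the manner of the following /ɣ/, identifying this as manner assimilation.
Place and voice are unchanged, so the assimilation is partial, not total.
Checking the remaining alternations: /b/ → [β] before /ʃ/ (stop → fricative, matching a fricative); /b/ → [β] before /ʐ/ (stop → fricative, matching a fricative) — only manner changes, and always toward the following segment.
Nothing changes in [zɛbʈeʂʊ]: there the adjacent consonants already agree in manner (/b/ and /ʈ/ are both stops), so this form is consistent with the same rule.
Since the segment that changes precedes the conditioning segment, the assimilation is regressive.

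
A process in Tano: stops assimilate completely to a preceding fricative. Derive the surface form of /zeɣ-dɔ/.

[zeɣɣɔ]

/d/ is the segment targeted by the rule; it sits immediately after /ɣ/, so it assimilates completely and surfaces as [ɣ].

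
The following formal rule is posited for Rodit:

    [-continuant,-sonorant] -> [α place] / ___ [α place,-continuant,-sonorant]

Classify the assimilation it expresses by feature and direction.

regressive place assimilation

The rule copies the place features (abbreviated [place]) from the environment onto the target, so the assimilating feature is place.
The conditioning segment sits to the right of the focus bar, meaning the trigger follows the segment that changes — regressive assimilation.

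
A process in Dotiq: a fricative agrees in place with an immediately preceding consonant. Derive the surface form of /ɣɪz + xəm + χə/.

[ɣɪzsəmɸə]

/x/ is a voiceless velar fricative. The preceding trigger /z/ is alveolar, so /x/ must become alveolar as well.
A voiceless alveolar fricative is [s], so the surface segment is [s].
The same rule applies at the second boundary: /χ/ → [ɸ] next to /m/.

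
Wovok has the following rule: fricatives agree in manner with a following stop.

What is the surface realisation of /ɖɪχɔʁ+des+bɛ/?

/ʁ/ is a voiced uvular fricative. The following trigger /d/ is a stop, so /ʁ/ must become a stop as well.
The voiced uvular stop is [ɢ], so /ʁ/ → [ɢ].
At the second juncture, /s/ likewise becomes [t] adjacent to /b/.

[ɖɪχɔɢdetbɛ]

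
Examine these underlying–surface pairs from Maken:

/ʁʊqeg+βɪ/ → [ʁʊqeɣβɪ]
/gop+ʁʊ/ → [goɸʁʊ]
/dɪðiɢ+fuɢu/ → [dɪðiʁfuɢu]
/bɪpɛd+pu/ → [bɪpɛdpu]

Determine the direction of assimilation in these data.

regressive

The segment that alternates is /g/, which surfaces as [ɣ] when adjacent to /β/.
/g/ is a stop while /β/ is a fricative; the output [ɣ] is a fricative, matching the trigger — so the feature that spreads is manner.
Checking the remaining alternations: /p/ → [ɸ] before /ʁ/ (stop → fricative, matching a fricative); /ɢ/ → [ʁ] before /f/ (stop → fricative, matching a fricative) — only manner changes, and always toward the following segment.
No alternation appears in [bɪpɛdpu]: there the adjacent consonants already agree in manner (/d/ and /p/ are both stops), so this form is consistent with the same rule.
The trigger is the following segment, so the direction is regressive (anticipatory).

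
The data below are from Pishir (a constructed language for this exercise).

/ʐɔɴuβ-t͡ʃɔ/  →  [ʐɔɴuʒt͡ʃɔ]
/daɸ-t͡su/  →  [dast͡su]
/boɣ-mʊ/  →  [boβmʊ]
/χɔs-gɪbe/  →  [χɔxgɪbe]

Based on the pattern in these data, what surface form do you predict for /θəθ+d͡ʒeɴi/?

The data show regressive place assimilation: /β/ → [ʒ] before /t͡ʃ/; /ɸ/ → [s] before /t͡s/; /ɣ/ → [β] before /m/; /s/ → [x] before /g/. In each pair only place changes, matching the following consonant, while manner and voice stay constant.
/θ/ is a voiceless dental fricative. The following trigger /d͡ʒ/ is postalveolar, so /θ/ must become postalveolar as well.
Changing only its place to postalveolar gives [ʃ] — the voiceless postalveolar fricative.

[θəʃd͡ʒeɴi]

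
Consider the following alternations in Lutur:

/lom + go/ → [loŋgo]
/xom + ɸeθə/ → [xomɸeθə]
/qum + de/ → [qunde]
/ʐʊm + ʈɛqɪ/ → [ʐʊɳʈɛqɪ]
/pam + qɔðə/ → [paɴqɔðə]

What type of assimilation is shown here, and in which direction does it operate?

The segment that alternates is /m/, which surfaces as [ŋ] when adjacent to /g/.
The change bilabial → velar matches the place of the following /g/, identifying this as place assimilation.
Manner and voice are unchanged, so the assimilation is partial, not total.
The other alternating forms pattern the same way: /m/ → [n] before /d/ (bilabial → alveolar, matching alveolar); /m/ → [ɳ] before /ʈ/ (bilabial → retroflex, matching retroflex); /m/ → [ɴ] before /q/ (bilabial → uvular, matching uvular) — only place changes, and always toward the following segment.
Nothing changes in [xomɸeθə]: there the adjacent consonants already agree in place (/m/ and /ɸ/ are both bilabial), so this form is consistent with the same rule.
Since the segment that changes precedes the conditioning segment, the assimilation is regressive.

regressive place assimilation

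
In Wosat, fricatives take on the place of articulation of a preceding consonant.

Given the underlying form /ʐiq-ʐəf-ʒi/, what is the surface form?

[ʐiqʁəfvi]

/ʐ/ is a voiced retroflex fricative. The preceding trigger /q/ is uvular, so /ʐ/ must become uvular as well.
A voiced uvular fricative is [ʁ], so the surface segment is [ʁ].
The same rule applies at the second boundary: /ʒ/ → [v] next to /f/.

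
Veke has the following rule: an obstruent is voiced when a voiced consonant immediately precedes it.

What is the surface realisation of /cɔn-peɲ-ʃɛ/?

[cɔnbeɲʒɛ]

/p/ is a voiceless bilabial stop. The preceding trigger /n/ is voiced, so /p/ must become voiced as well.
The voiced bilabial stop is [b], so /p/ → [b].
The same rule applies at the second boundary: /ʃ/ → [ʒ] next to /ɲ/.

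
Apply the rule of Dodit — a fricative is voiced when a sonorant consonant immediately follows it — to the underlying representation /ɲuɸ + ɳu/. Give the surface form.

The rule targets /ɸ/ (voiceless bilabial fricative), which sits before the trigger /ɳ/ (voiced).
The voiced bilabial fricative is [β], so /ɸ/ → [β].

[ɲuβɳu]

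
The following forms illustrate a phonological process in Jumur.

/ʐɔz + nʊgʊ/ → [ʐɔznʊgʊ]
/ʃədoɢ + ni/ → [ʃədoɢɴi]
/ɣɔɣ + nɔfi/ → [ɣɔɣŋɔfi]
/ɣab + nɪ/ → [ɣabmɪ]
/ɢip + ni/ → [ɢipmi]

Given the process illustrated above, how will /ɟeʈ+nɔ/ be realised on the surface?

[ɟeʈɳɔ]

The data show progressive place assimilation: /n/ → [ɴ] after /ɢ/; /n/ → [ŋ] after /ɣ/; /n/ → [m] after /b/; /n/ → [m] after /p/. In each pair only place changes, matching the preceding consonant, while manner and voice stay constant.
Nothing changes in [ʐɔznʊgʊ]: there the adjacent consonants already agree in place (/n/ and /z/ are both alveolar), so this form is consistent with the same rule.
/n/ is a voiced alveolar nasal. The preceding trigger /ʈ/ is retroflex, so /n/ must become retroflex as well.
The voiced retroflex nasal is [ɳ], so /n/ → [ɳ].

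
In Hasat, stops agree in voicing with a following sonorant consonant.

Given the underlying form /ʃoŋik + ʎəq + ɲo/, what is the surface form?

[ʃoŋigʎəɢɲo]

/k/ is a voiceless velar stop. The following trigger /ʎ/ is voiced, so /k/ must become voiced as well.
Changing only its voicing to voiced gives [g] — the voiced velar stop.
The same rule applies at the second boundary: /q/ → [ɢ] next to /ɲ/.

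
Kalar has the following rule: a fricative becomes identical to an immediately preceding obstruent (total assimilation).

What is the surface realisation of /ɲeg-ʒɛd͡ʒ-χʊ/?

/ʒ/ is the segment targeted by the rule; it sits immediately after /g/, so it assimilates completely and surfaces as [g].
The same rule applies at the second boundary: /χ/ → [d͡ʒ] next to /d͡ʒ/.

[ɲeggɛd͡ʒd͡ʒʊ]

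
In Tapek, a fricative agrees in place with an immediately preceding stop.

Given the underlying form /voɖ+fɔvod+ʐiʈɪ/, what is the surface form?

[voɖʂɔvodziʈɪ]

/f/ is a voiceless labiodental fricative. The preceding trigger /ɖ/ is retroflex, so /f/ must become retroflex as well.
A voiceless retroflex fricative is [ʂ], so the surface segment is [ʂ].
The same rule applies at the second boundary: /ʐ/ → [z] next to /d/.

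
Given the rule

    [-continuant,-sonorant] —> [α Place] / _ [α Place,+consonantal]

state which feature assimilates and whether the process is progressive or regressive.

regressive place assimilation

The shared variable α links the value of the place features (abbreviated [Place]) on the target to the same value on the neighbouring segment, so place is the feature that assimilates.
Since the environment is written after the underscore, the trigger follows the target; the direction is regressive.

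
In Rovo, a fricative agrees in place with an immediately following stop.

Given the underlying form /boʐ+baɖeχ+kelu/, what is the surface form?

[boβbaɖexkelu]

The rule targets /ʐ/ (voiced retroflex fricative), which sits before the trigger /b/ (bilabial).
A voiced bilabial fricative is [β], so the surface segment is [β].
At the second juncture, /χ/ likewise becomes [x] adjacent to /k/.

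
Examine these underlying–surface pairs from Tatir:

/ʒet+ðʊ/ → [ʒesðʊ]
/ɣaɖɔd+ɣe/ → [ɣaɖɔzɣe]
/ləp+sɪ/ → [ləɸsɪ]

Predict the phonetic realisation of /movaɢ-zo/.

The data show regressive manner assimilation: /t/ → [s] before /ð/; /d/ → [z] before /ɣ/; /p/ → [ɸ] before /s/. In each pair only manner changes, matching the following consonant, while place and voice stay constant.
/ɢ/ is a voiced uvular stop. The following trigger /z/ is a fricative, so /ɢ/ must become a fricative as well.
Changing only its manner to fricative gives [ʁ] — the voiced uvular fricative.

[movaʁzo]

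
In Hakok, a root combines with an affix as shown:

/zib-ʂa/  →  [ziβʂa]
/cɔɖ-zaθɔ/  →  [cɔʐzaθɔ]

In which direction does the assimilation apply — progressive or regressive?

regressive

Underlying /b/ is realised as [β] next to /ʂ/; /ʂ/ itself does not change.
/b/ is a stop while /ʂ/ is a fricative; the output [β] is a fricative, matching the trigger — so the feature that spreads is manner.
Checking the remaining alternation: /ɖ/ → [ʐ] before /z/ (stop → fricative, matching a fricative) — only manner changes, and always toward the following segment.
The trigger is the following segment, so the direction is regressive (anticipatory).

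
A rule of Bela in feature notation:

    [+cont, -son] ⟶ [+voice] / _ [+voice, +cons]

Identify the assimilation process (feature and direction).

The target ([+cont, -son], fricatives) acquires [+voice] next to a voiced consonant ([+voice, +cons]) — it takes on the voicing of its neighbour, so the feature that spreads is voicing.
The conditioning segment sits to the right of the focus bar, meaning the trigger follows the segment that changes — regressive assimilation.

regressive voicing assimilation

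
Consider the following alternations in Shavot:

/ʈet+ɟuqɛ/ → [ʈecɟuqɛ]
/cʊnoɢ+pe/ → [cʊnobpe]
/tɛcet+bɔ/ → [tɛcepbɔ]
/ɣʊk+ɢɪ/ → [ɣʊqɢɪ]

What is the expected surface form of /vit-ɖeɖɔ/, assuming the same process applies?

The data show regressive place assimilation: /t/ → [c] before /ɟ/; /ɢ/ → [b] before /p/; /t/ → [p] before /b/; /k/ → [q] before /ɢ/. In each pair only place changes, matching the following consonant, while manner and voice stay constant.
The rule targets /t/ (voiceless alveolar stop), which sits before the trigger /ɖ/ (retroflex).
The voiceless retroflex stop is [ʈ], so /t/ → [ʈ].

[viʈɖeɖɔ]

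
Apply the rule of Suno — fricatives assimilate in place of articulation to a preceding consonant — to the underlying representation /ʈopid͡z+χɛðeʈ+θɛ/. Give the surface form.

The rule targets /χ/ (voiceless uvular fricative), which sits after the trigger /d͡z/ (alveolar).
A voiceless alveolar fricative is [s], so the surface segment is [s].
At the second juncture, /θ/ likewise becomes [ʂ] adjacent to /ʈ/.

[ʈopid͡zsɛðeʈʂɛ]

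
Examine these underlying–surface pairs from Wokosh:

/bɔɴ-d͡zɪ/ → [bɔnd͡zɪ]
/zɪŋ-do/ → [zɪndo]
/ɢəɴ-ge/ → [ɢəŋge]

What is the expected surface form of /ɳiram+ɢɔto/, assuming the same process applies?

[ɳiraɴɢɔto]

The data show regressive place assimilation: /ɴ/ → [n] before /d͡z/; /ŋ/ → [n] before /d/; /ɴ/ → [ŋ] before /g/. In each pair only place changes, matching the following consonant, while manner and voice stay constant.
/m/ is a voiced bilabial nasal. The following trigger /ɢ/ is uvular, so /m/ must become uvular as well.
A voiced uvular nasal is [ɴ], so the surface segment is [ɴ].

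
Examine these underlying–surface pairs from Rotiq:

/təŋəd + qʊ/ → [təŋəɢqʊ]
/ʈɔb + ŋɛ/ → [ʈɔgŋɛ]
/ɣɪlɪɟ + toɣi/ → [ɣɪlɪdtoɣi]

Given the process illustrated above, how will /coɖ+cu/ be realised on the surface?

The data show regressive place assimilation: /d/ → [ɢ] before /q/; /b/ → [g] before /ŋ/; /ɟ/ → [d] before /t/. In each pair only place changes, matching the following consonant, while manner and voice stay constant.
The rule targets /ɖ/ (voiced retroflex stop), which sits before the trigger /c/ (palatal).
A voiced palatal stop is [ɟ], so the surface segment is [ɟ].

[coɟcu]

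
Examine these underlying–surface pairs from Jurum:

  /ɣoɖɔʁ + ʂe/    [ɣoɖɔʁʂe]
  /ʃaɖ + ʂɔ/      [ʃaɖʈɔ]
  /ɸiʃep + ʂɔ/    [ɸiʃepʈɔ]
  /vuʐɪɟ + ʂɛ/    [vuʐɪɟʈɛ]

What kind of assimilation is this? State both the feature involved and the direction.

Comparing underlying and surface forms, /ʂ/ → [ʈ] is the alternation; the neighbouring /ɖ/ is constant.
/ʂ/ is a fricative while /ɖ/ is a stop; the output [ʈ] is a stop, matching the trigger — so the feature that spreads is manner.
Place and voice are unchanged, so the assimilation is partial, not total.
The other alternating forms pattern the same way: /ʂ/ → [ʈ] after /p/ (fricative → stop, matching a stop); /ʂ/ → [ʈ] after /ɟ/ (fricative → stop, matching a stop) — only manner changes, and always toward the preceding segment.
No alternation appears in [ɣoɖɔʁʂe]: there the adjacent consonants already agree in manner (/ʂ/ and /ʁ/ are both fricatives), so this form is consistent with the same rule.
Since the segment that changes follows the conditioning segment, the assimilation is progressive.

progressive manner assimilation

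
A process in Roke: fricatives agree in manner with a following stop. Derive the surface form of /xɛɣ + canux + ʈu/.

/ɣ/ is a voiced velar fricative. The following trigger /c/ is a stop, so /ɣ/ must become a stop as well.
A voiced velar stop is [g], so the surface segment is [g].
The same rule applies at the second boundary: /x/ → [k] next to /ʈ/.

[xɛgcanukʈu]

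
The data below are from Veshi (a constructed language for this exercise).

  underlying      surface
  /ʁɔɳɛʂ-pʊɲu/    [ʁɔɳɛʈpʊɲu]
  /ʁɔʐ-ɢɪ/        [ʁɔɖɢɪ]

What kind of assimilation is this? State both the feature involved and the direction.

Underlying /ʂ/ is realised as [ʈ] next to /p/; /p/ itself does not change.
The change fricative → stop matches the manner of the following /p/, identifying this as manner assimilation.
Place and voice are unchanged, so the assimilation is partial, not total.
The same holds elsewhere in the data: /ʐ/ → [ɖ] before /ɢ/ (fricative → stop, matching a stop) — only manner changes, and always toward the following segment.
The trigger is the following segment, so the direction is regressive (anticipatory).

regressive manner assimilation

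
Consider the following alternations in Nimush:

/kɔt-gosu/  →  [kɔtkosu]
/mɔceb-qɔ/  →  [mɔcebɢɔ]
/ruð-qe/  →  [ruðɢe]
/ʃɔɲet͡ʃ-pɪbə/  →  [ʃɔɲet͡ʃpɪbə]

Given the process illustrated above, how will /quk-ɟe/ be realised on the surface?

[qukce]

The data show progressive voicing assimilation: /g/ → [k] after /t/; /q/ → [ɢ] after /b/; /q/ → [ɢ] after /ð/. In each pair only voicing changes, matching the preceding consonant, while place and manner stay constant.
No alternation appears in [ʃɔɲet͡ʃpɪbə]: there the adjacent consonants already agree in voicing (/p/ and /t͡ʃ/ are both voiceless), so this form is consistent with the same rule.
The rule targets /ɟ/ (voiced palatal stop), which sits after the trigger /k/ (voiceless).
A voiceless palatal stop is [c], so the surface segment is [c].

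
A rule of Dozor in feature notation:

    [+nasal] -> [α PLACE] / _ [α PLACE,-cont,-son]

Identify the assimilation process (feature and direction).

The shared variable α links the value of the place features (abbreviated [PLACE]) on the target to the same value on the neighbouring segment, so place is the feature that assimilates.
Since the environment is written after the underscore, the trigger follows the target; the direction is regressive.

regressive place assimilation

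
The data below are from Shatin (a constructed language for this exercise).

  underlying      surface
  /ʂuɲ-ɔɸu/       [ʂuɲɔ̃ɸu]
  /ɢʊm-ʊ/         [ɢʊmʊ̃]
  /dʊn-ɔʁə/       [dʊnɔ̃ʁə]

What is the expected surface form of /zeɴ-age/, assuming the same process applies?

The data show progressive nasality assimilation (vowel nasalisation): /ɔ/ → [ɔ̃] after /ɲ/; /ʊ/ → [ʊ̃] after /m/; /ɔ/ → [ɔ̃] after /n/ — a vowel is nasalised by an immediately preceding nasal consonant.
/a/ sits next to the nasal /ɴ/ and is therefore nasalised to [ã].

[zeɴãge]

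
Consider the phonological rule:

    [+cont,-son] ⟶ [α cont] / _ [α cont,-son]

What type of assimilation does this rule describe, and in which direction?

regressive manner assimilation

The shared variable α links the value of [cont] on the target to that of the neighbouring obstruent. [cont] distinguishes stops from fricatives — a manner-of-articulation feature — so this is manner assimilation.
Since the environment is written after the underscore, the trigger follows the target; the direction is regressive.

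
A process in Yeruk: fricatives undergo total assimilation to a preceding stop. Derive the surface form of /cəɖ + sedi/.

[cəɖɖedi]

/s/ is the segment targeted by the rule; it sits immediately after /ɖ/, so it assimilates completely and surfaces as [ɖ].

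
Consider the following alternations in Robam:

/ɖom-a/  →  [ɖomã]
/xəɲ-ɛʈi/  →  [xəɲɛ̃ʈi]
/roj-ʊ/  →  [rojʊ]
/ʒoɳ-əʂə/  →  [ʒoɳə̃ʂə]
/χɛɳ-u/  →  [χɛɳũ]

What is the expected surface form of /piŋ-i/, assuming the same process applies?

[piŋĩ]

The data show progressive nasality assimilation (vowel nasalisation): /a/ → [ã] after /m/; /ɛ/ → [ɛ̃] after /ɲ/; /ə/ → [ə̃] after /ɳ/; /u/ → [ũ] after /ɳ/ — a vowel is nasalised by an immediately preceding nasal consonant.
No change occurs in [rojʊ] because the vowel at the boundary is adjacent to an oral consonant, not a nasal (/ʊ/ next to /j/).
/i/ sits next to the nasal /ŋ/ and is therefore nasalised to [ĩ].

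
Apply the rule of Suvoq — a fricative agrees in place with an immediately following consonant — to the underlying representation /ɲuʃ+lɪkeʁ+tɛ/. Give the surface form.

/ʃ/ is a voiceless postalveolar fricative. The following trigger /l/ is alveolar, so /ʃ/ must become alveolar as well.
A voiceless alveolar fricative is [s], so the surface segment is [s].
The same rule applies at the second boundary: /ʁ/ → [z] next to /t/.

[ɲuslɪkeztɛ]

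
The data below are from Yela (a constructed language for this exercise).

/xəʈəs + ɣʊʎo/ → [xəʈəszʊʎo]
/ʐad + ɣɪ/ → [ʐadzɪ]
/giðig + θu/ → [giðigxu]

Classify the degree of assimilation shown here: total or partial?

The segment that alternates is /ɣ/, which surfaces as [z] when adjacent to /s/.
The change velar → alveolar matches the place of the preceding /s/, identifying this as place assimilation.
Manner and voice are unchanged, so the assimilation is partial, not total.
The other alternating forms pattern the same way: /ɣ/ → [z] after /d/ (velar → alveolar, matching alveolar); /θ/ → [x] after /g/ (dental → velar, matching velar) — only place changes, and always toward the preceding segment.

partial assimilation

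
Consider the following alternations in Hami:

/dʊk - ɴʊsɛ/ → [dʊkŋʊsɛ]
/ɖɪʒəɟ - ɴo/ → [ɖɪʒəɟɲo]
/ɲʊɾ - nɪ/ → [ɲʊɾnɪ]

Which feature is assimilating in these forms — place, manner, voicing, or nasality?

Underlying /ɴ/ is realised as [ŋ] next to /k/; /k/ itself does not change.
/ɴ/ is uvular while /k/ is velar; the output [ŋ] is velar, matching the trigger — so the feature that spreads is place.
Checking the remaining alternation: /ɴ/ → [ɲ] after /ɟ/ (uvular → palatal, matching palatal) — only place changes, and always toward the preceding segment.
Nothing changes in [ɲʊɾnɪ]: there the adjacent consonants already agree in place (/n/ and /ɾ/ are both alveolar), so this form is consistent with the same rule.

place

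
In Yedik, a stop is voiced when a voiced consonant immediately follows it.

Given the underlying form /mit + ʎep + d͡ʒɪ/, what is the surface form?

The rule targets /t/ (voiceless alveolar stop), which sits before the trigger /ʎ/ (voiced).
The voiced alveolar stop is [d], so /t/ → [d].
The same rule applies at the second boundary: /p/ → [b] next to /d͡ʒ/.

[midʎebd͡ʒɪ]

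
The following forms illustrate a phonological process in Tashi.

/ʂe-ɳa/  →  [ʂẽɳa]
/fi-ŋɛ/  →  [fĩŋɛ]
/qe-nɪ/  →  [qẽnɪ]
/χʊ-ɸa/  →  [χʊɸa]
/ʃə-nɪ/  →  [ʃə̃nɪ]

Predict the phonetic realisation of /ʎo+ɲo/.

[ʎõɲo]

The data show regressive nasality assimilation (vowel nasalisation): /e/ → [ẽ] before /ɳ/; /i/ → [ĩ] before /ŋ/; /e/ → [ẽ] before /n/; /ə/ → [ə̃] before /n/ — a vowel is nasalised by an immediately following nasal consonant.
No change occurs in [χʊɸa] because the vowel at the boundary is adjacent to an oral consonant, not a nasal (/ʊ/ next to /ɸ/).
The vowel /o/ is adjacent to the following nasal /ɲ/, so it acquires [+nasal] and surfaces as [õ].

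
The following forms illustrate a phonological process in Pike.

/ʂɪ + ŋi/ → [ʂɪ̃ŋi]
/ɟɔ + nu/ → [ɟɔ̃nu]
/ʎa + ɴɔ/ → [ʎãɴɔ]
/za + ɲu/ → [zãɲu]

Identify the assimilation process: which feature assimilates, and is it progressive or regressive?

regressive nasality assimilation (vowel nasalisation)

The vowel /ɪ/ surfaces as nasalised [ɪ̃] next to the following nasal /ŋ/ — it has acquired the [+nasal] feature of its neighbour.
Likewise in the remaining data: /ɔ/ → [ɔ̃] before /n/; /a/ → [ã] before /ɴ/; /a/ → [ã] before /ɲ/ — each time a vowel is nasalised next to a following nasal.
Because the conditioning nasal is to the right of the vowel that changes, the process is regressive (anticipatory).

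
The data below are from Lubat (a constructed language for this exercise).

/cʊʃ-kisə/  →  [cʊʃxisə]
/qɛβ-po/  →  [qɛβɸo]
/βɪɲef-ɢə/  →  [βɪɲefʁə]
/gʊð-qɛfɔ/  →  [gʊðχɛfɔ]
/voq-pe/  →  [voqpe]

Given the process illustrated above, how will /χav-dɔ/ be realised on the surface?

The data show progressive manner assimilation: /k/ → [x] after /ʃ/; /p/ → [ɸ] after /β/; /ɢ/ → [ʁ] after /f/; /q/ → [χ] after /ð/. In each pair only manner changes, matching the preceding consonant, while place and voice stay constant.
No alternation appears in [voqpe]: there the adjacent consonants already agree in manner (/p/ and /q/ are both stops), so this form is consistent with the same rule.
The rule targets /d/ (voiced alveolar stop), which sits after the trigger /v/ (fricative).
Changing only its manner to fricative gives [z] — the voiced alveolar fricative.

[χavzɔ]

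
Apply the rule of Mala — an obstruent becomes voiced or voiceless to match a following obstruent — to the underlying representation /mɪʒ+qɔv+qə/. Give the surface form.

The rule targets /ʒ/ (voiced postalveolar fricative), which sits before the trigger /q/ (voiceless).
A voiceless postalveolar fricative is [ʃ], so the surface segment is [ʃ].
The same rule applies at the second boundary: /v/ → [f] next to /q/.

[mɪʃqɔfqə]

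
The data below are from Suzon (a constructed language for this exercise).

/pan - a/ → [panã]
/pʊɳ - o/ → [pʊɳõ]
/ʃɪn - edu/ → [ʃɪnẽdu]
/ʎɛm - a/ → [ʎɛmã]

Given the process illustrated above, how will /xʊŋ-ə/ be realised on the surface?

[xʊŋə̃]

The data show progressive nasality assimilation (vowel nasalisation): /a/ → [ã] after /n/; /o/ → [õ] after /ɳ/; /e/ → [ẽ] after /n/; /a/ → [ã] after /m/ — a vowel is nasalised by an immediately preceding nasal consonant.
The vowel /ə/ is adjacent to the preceding nasal /ŋ/, so it acquires [+nasal] and surfaces as [ə̃].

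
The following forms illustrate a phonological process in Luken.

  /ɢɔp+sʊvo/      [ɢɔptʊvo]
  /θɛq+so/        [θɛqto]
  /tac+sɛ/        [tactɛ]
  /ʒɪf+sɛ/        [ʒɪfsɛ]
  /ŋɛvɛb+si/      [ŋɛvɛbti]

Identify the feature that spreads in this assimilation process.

The segment that alternates is /s/, which surfaces as [t] when adjacent to /p/.
The change fricative → stop matches the manner of the preceding /p/, identifying this as manner assimilation.
Checking the remaining alternations: /s/ → [t] after /q/ (fricative → stop, matching a stop); /s/ → [t] after /c/ (fricative → stop, matching a stop); /s/ → [t] after /b/ (fricative → stop, matching a stop) — only manner changes, and always toward the preceding segment.
Nothing changes in [ʒɪfsɛ]: there the adjacent consonants already agree in manner (/s/ and /f/ are both fricatives), so this form is consistent with the same rule.

manner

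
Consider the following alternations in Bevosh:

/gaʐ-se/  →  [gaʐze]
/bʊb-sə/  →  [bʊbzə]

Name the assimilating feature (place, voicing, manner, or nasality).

voicing

Comparing underlying and surface forms, /s/ → [z] is the alternation; the neighbouring /ʐ/ is constant.
The change voiceless → voiced matches the voicing of the preceding /ʐ/, identifying this as voicing assimilation.
Checking the remaining alternation: /s/ → [z] after /b/ (voiceless → voiced, matching voiced) — only voicing changes, and always toward the preceding segment.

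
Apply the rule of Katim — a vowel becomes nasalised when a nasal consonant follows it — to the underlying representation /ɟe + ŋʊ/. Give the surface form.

[ɟẽŋʊ]

The vowel /e/ is adjacent to the following nasal /ŋ/, so it acquires [+nasal] and surfaces as [ẽ].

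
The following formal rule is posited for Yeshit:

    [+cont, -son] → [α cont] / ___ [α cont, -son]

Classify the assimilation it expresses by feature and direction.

The rule copies [cont] (continuancy) from the environment onto the target fricatives; since [±cont] encodes the stop/fricative manner contrast, the assimilating dimension is manner.
Since the environment is written after the underscore, the trigger follows the target; the direction is regressive.

regressive manner assimilation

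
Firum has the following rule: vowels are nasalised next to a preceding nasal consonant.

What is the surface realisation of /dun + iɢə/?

[dunĩɢə]

The vowel /i/ is adjacent to the preceding nasal /n/, so it acquires [+nasal] and surfaces as [ĩ].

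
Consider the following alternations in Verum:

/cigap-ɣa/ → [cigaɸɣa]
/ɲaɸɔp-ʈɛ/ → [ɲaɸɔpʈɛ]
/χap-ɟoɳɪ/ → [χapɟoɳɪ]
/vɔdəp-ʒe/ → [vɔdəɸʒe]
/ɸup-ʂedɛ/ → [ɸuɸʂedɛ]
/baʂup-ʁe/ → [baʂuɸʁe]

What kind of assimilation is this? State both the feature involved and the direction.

Comparing underlying and surface forms, /p/ → [ɸ] is the alternation; the neighbouring /ɣ/ is constant.
/p/ is a stop while /ɣ/ is a fricative; the output [ɸ] is a fricative, matching the trigger — so the feature that spreads is manner.
Place and voice are unchanged, so the assimilation is partial, not total.
Checking the remaining alternations: /p/ → [ɸ] before /ʒ/ (stop → fricative, matching a fricative); /p/ → [ɸ] before /ʂ/ (stop → fricative, matching a fricative); /p/ → [ɸ] before /ʁ/ (stop → fricative, matching a fricative) — only manner changes, and always toward the following segment.
No alternation appears in [ɲaɸɔpʈɛ], [χapɟoɳɪ]: there the adjacent consonants already agree in manner (/p/ and /ʈ/ are both stops; /p/ and /ɟ/ are both stops), so these forms are consistent with the same rule.
The trigger is the following segment, so the direction is regressive (anticipatory).

regressive manner assimilation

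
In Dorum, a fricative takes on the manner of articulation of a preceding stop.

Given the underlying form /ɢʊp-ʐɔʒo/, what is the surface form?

[ɢʊpɖɔʒo]

The rule targets /ʐ/ (voiced retroflex fricative), which sits after the trigger /p/ (stop).
A voiced retroflex stop is [ɖ], so the surface segment is [ɖ].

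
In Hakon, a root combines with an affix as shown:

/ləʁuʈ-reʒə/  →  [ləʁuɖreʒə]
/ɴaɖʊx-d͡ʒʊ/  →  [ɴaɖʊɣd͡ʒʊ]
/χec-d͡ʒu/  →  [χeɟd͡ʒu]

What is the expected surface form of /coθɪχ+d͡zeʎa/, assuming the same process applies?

The data show regressive voicing assimilation: /ʈ/ → [ɖ] before /r/; /x/ → [ɣ] before /d͡ʒ/; /c/ → [ɟ] before /d͡ʒ/. In each pair only voicing changes, matching the following consonant, while place and manner stay constant.
/χ/ is a voiceless uvular fricative. The following trigger /d͡z/ is voiced, so /χ/ must become voiced as well.
A voiced uvular fricative is [ʁ], so the surface segment is [ʁ].

[coθɪʁd͡zeʎa]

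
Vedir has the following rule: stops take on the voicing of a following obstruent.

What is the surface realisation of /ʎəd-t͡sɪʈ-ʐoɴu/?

The rule targets /d/ (voiced alveolar stop), which sits before the trigger /t͡s/ (voiceless).
A voiceless alveolar stop is [t], so the surface segment is [t].
The same rule applies at the second boundary: /ʈ/ → [ɖ] next to /ʐ/.

[ʎətt͡sɪɖʐoɴu]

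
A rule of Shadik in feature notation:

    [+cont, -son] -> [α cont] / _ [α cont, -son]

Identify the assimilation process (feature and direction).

The shared variable α links the value of [cont] on the target to that of the neighbouring obstruent. [cont] distinguishes stops from fricatives — a manner-of-articulation feature — so this is manner assimilation.
Since the environment is written after the underscore, the trigger follows the target; the direction is regressive.

regressive manner assimilation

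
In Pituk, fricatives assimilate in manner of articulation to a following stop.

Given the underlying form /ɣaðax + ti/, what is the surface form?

[ɣaðakti]

/x/ is a voiceless velar fricative. The following trigger /t/ is a stop, so /x/ must become a stop as well.
The voiceless velar stop is [k], so /x/ → [k].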